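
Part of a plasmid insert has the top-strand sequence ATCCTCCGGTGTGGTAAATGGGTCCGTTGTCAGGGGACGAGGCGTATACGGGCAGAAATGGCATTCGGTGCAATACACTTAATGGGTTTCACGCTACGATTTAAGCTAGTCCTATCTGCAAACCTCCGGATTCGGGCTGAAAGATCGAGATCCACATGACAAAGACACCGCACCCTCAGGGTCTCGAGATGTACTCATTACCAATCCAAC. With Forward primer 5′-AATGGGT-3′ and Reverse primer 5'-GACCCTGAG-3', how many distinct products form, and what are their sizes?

Two products: 167 bp, 103 bp

The forward primer AATGGGT matches the top strand at positions 17–23, 81–87.
The reverse primer's reverse complement is CTCAGGGTC, matching at positions 175–183.
Each forward site pairs with the reverse site to give a product ending at position 183: sizes 167, 103 bp.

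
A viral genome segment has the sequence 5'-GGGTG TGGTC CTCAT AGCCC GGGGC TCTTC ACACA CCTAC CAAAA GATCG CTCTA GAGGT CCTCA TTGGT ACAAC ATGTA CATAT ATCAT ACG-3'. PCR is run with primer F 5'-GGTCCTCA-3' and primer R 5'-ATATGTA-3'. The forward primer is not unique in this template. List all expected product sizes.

The forward primer GGTCCTCA matches the top strand at positions 7–14, 58–65.
The reverse primer's reverse complement is TACATAT, matching at positions 79–85.
Each forward site pairs with the reverse site to give a product ending at position 85: sizes 79, 28 bp.

79 bp, 28 bp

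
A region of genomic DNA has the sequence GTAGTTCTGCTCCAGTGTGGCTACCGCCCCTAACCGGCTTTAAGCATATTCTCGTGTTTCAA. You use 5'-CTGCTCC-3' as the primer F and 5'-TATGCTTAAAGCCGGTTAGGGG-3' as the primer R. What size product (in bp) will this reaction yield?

Forward primer CTGCTCC is found on the top strand at positions 7–13.
Taking the reverse complement of TATGCTTAAAGCCGGTTAGGGG gives CCCCTAACCGGCTTTAAGCATA, found at positions 27–48 on the template; the primer anneals here to the top strand with its 3' end pointing upstream.
Product length = (reverse-primer end) − (forward-primer start) + 1 = 48 − 7 + 1 = 42 bp.

42 bp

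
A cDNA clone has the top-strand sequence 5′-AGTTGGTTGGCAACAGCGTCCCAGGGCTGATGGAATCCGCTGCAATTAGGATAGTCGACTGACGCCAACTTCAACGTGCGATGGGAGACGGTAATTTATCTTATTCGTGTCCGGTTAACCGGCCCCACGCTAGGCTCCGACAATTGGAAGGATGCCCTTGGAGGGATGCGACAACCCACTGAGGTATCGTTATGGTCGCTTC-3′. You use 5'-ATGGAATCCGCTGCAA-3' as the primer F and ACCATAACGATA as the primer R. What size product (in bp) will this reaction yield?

The forward primer matches the template at positions 30–45.
Taking the reverse complement of ACCATAACGATA gives TATCGTTATGGT, found at positions 185–196 on the template; the primer anneals here to the top strand with its 3' end pointing upstream.
The product runs from position 30 to position 196, so its length is 196 − 30 + 1 = 167 bp.

167 bp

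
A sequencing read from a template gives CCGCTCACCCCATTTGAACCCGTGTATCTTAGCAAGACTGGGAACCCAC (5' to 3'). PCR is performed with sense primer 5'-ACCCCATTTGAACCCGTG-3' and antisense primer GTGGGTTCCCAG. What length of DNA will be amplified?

43 bp

The forward primer matches the template at positions 7–24.
The reverse primer's reverse complement is CTGGGAACCCAC, which matches the template at positions 38–49.
Amplicon spans positions 7–49: 43 bp.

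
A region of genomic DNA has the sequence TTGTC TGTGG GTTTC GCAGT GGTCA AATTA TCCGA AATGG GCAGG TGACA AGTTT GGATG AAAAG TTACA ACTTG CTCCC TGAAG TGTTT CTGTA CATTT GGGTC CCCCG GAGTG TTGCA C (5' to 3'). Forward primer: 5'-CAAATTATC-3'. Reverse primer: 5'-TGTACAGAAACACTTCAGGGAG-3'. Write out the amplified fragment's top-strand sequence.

Forward primer CAAATTATC is found on the top strand at positions 24–32.
Taking the reverse complement of TGTACAGAAACACTTCAGGGAG gives CTCCCTGAAGTGTTTCTGTACA, found at positions 76–97 on the template; the primer anneals here to the top strand with its 3' end pointing upstream.
The product is the template from position 24 through 97 (74 bp).

5'-CAAATTATCCGAAATGGGCAGGTGACAAGTTTGGATGAAAAGTTACAACTTGCTCCCTGAAGTGTTTCTGTACA-3'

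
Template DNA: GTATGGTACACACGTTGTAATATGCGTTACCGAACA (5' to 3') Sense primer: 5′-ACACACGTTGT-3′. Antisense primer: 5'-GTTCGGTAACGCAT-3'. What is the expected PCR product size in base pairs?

28 bp

The forward primer matches the template at positions 8–18.
Reverse complement of the reverse primer: ATGCGTTACCGAAC. This occurs on the top strand at positions 22–35.
Amplicon spans positions 8–35: 28 bp.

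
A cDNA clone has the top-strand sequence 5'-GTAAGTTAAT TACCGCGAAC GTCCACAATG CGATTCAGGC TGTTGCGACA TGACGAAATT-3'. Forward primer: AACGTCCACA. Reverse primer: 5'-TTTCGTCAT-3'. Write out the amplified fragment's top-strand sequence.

5'-AACGTCCACAATGCGATTCAGGCTGTTGCGACATGACGAAA-3'

Forward primer AACGTCCACA is found on the top strand at positions 18–27.
Taking the reverse complement of TTTCGTCAT gives ATGACGAAA, found at positions 50–58 on the template; the primer anneals here to the top strand with its 3' end pointing upstream.
The product is the template from position 18 through 58 (41 bp).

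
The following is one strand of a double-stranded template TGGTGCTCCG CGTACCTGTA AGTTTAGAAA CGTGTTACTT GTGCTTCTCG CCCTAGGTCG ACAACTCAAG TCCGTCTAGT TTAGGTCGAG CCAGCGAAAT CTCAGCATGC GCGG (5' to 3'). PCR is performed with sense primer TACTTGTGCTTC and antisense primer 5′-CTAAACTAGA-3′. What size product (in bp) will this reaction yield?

Forward primer TACTTGTGCTTC is found on the top strand at positions 36–47.
The reverse primer's reverse complement is TCTAGTTTAG, which matches the template at positions 75–84.
Product length = (reverse-primer end) − (forward-primer start) + 1 = 84 − 36 + 1 = 49 bp.

49 bp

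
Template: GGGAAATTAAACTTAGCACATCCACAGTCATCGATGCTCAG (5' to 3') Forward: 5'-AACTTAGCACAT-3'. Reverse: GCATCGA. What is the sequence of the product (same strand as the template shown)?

Forward primer AACTTAGCACAT is found on the top strand at positions 10–21.
The reverse primer's reverse complement is TCGATGC, which matches the template at positions 31–37.
The product is the template from position 10 through 37 (28 bp).

5'-AACTTAGCACATCCACAGTCATCGATGC-3'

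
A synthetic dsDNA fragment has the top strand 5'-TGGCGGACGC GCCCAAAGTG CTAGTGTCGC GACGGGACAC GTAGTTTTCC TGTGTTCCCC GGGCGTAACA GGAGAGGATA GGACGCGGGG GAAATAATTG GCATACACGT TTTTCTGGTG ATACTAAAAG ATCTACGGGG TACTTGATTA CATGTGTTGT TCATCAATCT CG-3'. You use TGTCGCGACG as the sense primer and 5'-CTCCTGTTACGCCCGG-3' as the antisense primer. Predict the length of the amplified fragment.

The forward primer matches the template at positions 25–34.
The reverse primer's reverse complement is CCGGGCGTAACAGGAG, which matches the template at positions 59–74.
Amplicon spans positions 25–74: 50 bp.

50 bp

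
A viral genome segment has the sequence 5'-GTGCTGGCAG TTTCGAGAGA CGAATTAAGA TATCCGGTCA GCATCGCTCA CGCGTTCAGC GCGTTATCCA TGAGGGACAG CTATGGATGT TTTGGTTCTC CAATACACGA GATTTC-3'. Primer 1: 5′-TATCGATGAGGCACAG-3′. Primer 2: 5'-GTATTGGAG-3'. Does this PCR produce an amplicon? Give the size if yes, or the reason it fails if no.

No product — primer 1 has no binding site in the template.

Primer 1 (TATCGATGAGGCACAG) does not match the top strand, and its reverse complement CTGTGCCTCATCGATA does not match either.
With no annealing site for primer 1, no amplification occurs.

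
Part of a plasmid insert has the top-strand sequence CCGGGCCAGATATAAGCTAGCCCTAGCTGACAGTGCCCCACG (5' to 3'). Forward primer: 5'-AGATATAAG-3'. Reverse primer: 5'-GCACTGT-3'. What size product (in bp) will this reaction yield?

29 bp

Scanning the template, AGATATAAG occurs at positions 8–16; this primer anneals to the bottom strand there with its 3' end pointing downstream.
The reverse primer's reverse complement is ACAGTGC, which matches the template at positions 30–36.
The product runs from position 8 to position 36, so its length is 36 − 8 + 1 = 29 bp.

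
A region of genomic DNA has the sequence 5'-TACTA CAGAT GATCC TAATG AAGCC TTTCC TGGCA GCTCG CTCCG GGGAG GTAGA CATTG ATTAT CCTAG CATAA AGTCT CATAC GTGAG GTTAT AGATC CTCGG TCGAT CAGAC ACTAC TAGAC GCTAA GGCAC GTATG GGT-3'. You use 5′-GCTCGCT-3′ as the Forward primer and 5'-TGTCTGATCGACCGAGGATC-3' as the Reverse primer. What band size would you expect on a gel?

Scanning the template, GCTCGCT occurs at positions 36–42; this primer anneals to the bottom strand there with its 3' end pointing downstream.
Taking the reverse complement of TGTCTGATCGACCGAGGATC gives GATCCTCGGTCGATCAGACA, found at positions 97–116 on the template; the primer anneals here to the top strand with its 3' end pointing upstream.
The product runs from position 36 to position 116, so its length is 116 − 36 + 1 = 81 bp.

81 bp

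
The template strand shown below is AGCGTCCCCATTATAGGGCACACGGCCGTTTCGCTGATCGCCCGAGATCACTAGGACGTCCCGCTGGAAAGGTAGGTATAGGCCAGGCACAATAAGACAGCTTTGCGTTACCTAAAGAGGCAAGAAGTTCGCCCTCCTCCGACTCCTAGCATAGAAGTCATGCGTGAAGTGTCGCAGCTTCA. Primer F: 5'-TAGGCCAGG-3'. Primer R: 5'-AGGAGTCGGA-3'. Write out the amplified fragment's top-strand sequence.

Scanning the template, TAGGCCAGG occurs at positions 79–87; this primer anneals to the bottom strand there with its 3' end pointing downstream.
The reverse primer's reverse complement is TCCGACTCCT, which matches the template at positions 138–147.
The product is the template from position 79 through 147 (69 bp).

5'-TAGGCCAGGCACAATAAGACAGCTTTGCGTTACCTAAAGAGGCAAGAAGTTCGCCCTCCTCCGACTCCT-3'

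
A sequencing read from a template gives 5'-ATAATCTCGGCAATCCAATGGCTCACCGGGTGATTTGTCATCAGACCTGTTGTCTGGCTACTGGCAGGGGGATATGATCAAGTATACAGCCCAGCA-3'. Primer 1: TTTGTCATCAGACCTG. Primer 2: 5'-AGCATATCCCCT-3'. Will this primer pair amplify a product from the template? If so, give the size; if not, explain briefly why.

Primer 2 (AGCATATCCCCT) does not match the top strand, and its reverse complement AGGGGATATGCT does not match either.
With no annealing site for primer 2, no amplification occurs.

No product — primer 2 has no binding site in the template.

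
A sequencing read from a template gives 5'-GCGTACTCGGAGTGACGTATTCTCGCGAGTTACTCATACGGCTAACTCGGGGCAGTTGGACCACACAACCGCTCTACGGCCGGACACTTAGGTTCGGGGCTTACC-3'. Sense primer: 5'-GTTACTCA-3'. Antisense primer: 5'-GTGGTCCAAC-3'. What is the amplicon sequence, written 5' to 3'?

5'-GTTACTCATACGGCTAACTCGGGGCAGTTGGACCAC-3'

Scanning the template, GTTACTCA occurs at positions 29–36; this primer anneals to the bottom strand there with its 3' end pointing downstream.
The reverse primer's reverse complement is GTTGGACCAC, which matches the template at positions 55–64.
The product is the template from position 29 through 64 (36 bp).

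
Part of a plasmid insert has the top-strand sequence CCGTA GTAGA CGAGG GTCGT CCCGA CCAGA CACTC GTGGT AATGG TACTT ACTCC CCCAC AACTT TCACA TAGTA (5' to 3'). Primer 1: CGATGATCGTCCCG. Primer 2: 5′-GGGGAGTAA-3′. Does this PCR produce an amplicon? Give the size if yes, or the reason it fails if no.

Primer 1 (CGATGATCGTCCCG) does not match the top strand, and its reverse complement CGGGACGATCATCG does not match either.
With no annealing site for primer 1, no amplification occurs.

No product — primer 1 has no binding site in the template.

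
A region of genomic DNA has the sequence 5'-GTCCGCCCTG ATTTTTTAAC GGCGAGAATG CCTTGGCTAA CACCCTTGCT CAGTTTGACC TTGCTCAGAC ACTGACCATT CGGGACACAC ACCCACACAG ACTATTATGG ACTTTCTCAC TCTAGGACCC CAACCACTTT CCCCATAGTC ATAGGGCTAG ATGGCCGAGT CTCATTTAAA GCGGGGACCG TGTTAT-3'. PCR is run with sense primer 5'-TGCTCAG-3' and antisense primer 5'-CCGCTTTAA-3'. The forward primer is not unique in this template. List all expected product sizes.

The forward primer TGCTCAG matches the top strand at positions 47–53, 62–68.
The reverse primer's reverse complement is TTAAAGCGG, matching at positions 176–184.
Each forward site pairs with the reverse site to give a product ending at position 184: sizes 138, 123 bp.

138 bp, 123 bp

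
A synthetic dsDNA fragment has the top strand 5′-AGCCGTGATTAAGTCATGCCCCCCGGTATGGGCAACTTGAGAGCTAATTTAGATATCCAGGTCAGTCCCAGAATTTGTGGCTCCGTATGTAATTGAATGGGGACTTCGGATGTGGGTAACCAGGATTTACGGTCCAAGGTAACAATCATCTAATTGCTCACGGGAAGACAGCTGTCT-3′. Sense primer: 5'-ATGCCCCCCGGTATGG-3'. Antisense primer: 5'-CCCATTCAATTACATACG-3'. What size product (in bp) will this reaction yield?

86 bp

Forward primer ATGCCCCCCGGTATGG is found on the top strand at positions 16–31.
Reverse complement of the reverse primer: CGTATGTAATTGAATGGG. This occurs on the top strand at positions 84–101.
The product runs from position 16 to position 101, so its length is 101 − 16 + 1 = 86 bp.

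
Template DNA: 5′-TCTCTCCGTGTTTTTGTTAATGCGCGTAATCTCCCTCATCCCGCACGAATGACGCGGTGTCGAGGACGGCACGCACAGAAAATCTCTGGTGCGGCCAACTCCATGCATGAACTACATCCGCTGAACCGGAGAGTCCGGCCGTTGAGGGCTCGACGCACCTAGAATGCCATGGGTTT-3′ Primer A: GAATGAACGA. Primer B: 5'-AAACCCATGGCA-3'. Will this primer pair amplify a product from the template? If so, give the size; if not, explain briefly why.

Primer A (GAATGAACGA) does not match the top strand, and its reverse complement TCGTTCATTC does not match either.
With no annealing site for primer A, no amplification occurs.

No product — primer A has no binding site in the template.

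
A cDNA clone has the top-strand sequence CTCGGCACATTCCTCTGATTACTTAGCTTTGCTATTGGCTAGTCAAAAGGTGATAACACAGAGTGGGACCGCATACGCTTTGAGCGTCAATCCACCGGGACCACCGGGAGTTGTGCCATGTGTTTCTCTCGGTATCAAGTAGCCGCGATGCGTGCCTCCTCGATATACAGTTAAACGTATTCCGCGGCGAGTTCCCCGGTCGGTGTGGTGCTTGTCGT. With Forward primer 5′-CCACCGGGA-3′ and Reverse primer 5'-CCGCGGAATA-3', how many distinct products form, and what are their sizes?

The forward primer CCACCGGGA matches the top strand at positions 92–100, 101–109.
The reverse primer's reverse complement is TATTCCGCGG, matching at positions 178–187.
Each forward site pairs with the reverse site to give a product ending at position 187: sizes 96, 87 bp.

Two products: 96 bp, 87 bp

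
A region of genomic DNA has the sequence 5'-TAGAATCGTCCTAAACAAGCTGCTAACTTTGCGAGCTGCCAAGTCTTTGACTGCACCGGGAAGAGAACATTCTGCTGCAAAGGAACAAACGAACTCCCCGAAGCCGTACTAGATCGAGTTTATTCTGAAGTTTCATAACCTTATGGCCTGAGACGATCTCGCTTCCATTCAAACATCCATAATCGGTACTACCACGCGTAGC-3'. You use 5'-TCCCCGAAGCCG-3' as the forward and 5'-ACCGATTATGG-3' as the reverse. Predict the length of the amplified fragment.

The forward primer matches the template at positions 95–106.
Taking the reverse complement of ACCGATTATGG gives CCATAATCGGT, found at positions 177–187 on the template; the primer anneals here to the top strand with its 3' end pointing upstream.
The product runs from position 95 to position 187, so its length is 187 − 95 + 1 = 93 bp.

93 bp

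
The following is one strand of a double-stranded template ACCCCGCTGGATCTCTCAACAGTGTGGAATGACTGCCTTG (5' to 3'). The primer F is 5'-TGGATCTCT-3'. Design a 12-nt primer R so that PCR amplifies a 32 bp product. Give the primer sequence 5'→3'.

The forward primer binds at positions 8–16, so a 32 bp product ends at position 8 + 32 − 1 = 39.
The reverse primer anneals to the top strand over positions 28–39, i.e. to AATGACTGCCTT.
Its sequence written 5'→3' is the reverse complement: AAGGCAGTCATT.

5'-AAGGCAGTCATT-3'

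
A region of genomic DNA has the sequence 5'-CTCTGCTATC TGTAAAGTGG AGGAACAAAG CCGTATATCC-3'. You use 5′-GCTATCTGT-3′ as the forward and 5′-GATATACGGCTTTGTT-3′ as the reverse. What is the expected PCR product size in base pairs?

35 bp

The forward primer matches the template at positions 5–13.
The reverse primer's reverse complement is AACAAAGCCGTATATC, which matches the template at positions 24–39.
Product length = (reverse-primer end) − (forward-primer start) + 1 = 39 − 5 + 1 = 35 bp.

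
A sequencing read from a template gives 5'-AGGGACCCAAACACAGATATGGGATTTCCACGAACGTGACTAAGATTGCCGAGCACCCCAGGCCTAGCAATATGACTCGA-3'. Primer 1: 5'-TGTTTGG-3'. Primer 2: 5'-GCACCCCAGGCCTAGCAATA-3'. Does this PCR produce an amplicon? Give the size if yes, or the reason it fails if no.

Primer 1 (TGTTTGG) has reverse complement CCAAACA, which matches the top strand at positions 7–13; primer 1 anneals to the top strand there with its 3' end pointing upstream toward position 7.
Primer 2 (GCACCCCAGGCCTAGCAATA) matches the top strand directly at positions 53–72; it anneals to the bottom strand with its 3' end pointing downstream toward position 72.
The 3' ends diverge (primer 1 extends toward position 1, primer 2 toward position 80), so the primers never converge on a shared product.

No product — the primers' 3' ends point away from each other.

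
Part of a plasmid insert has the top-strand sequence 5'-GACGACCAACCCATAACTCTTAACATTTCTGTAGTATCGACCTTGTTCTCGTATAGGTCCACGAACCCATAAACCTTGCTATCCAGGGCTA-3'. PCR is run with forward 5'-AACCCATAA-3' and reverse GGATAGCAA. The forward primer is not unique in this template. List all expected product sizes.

77 bp, 21 bp

The forward primer AACCCATAA matches the top strand at positions 8–16, 64–72.
The reverse primer's reverse complement is TTGCTATCC, matching at positions 76–84.
Each forward site pairs with the reverse site to give a product ending at position 84: sizes 77, 21 bp.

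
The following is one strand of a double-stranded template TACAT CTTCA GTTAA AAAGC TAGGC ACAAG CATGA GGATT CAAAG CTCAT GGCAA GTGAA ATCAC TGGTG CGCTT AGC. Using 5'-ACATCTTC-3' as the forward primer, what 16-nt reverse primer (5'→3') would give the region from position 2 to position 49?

The product's 3' end on the top strand is position 49.
The reverse primer anneals to the top strand over positions 34–49, i.e. to GAGGATTCAAAGCTCA.
Its sequence written 5'→3' is the reverse complement: TGAGCTTTGAATCCTC.

5'-TGAGCTTTGAATCCTC-3'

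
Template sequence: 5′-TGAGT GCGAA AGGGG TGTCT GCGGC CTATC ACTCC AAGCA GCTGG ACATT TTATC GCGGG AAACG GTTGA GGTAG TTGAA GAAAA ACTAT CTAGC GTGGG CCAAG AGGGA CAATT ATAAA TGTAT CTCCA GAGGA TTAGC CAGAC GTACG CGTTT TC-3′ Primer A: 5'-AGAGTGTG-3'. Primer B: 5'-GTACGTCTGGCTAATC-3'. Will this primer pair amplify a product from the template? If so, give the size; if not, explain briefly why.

No product — primer A has no binding site in the template.

Primer A (AGAGTGTG) does not match the top strand, and its reverse complement CACACTCT does not match either.
With no annealing site for primer A, no amplification occurs.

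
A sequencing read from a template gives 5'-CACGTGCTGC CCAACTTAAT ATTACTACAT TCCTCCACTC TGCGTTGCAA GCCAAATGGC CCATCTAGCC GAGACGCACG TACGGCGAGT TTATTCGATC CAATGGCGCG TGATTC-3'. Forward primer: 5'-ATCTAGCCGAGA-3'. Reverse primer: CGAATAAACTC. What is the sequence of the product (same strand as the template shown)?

5'-ATCTAGCCGAGACGCACGTACGGCGAGTTTATTCG-3'

The forward primer matches the template at positions 63–74.
Reverse complement of the reverse primer: GAGTTTATTCG. This occurs on the top strand at positions 87–97.
The product is the template from position 63 through 97 (35 bp).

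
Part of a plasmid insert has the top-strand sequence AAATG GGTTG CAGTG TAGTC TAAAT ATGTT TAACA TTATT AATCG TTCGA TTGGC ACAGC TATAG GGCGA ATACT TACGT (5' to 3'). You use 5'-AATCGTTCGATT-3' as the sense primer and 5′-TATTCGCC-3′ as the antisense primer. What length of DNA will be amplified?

Scanning the template, AATCGTTCGATT occurs at positions 41–52; this primer anneals to the bottom strand there with its 3' end pointing downstream.
Reverse complement of the reverse primer: GGCGAATA. This occurs on the top strand at positions 66–73.
Product length = (reverse-primer end) − (forward-primer start) + 1 = 73 − 41 + 1 = 33 bp.

33 bp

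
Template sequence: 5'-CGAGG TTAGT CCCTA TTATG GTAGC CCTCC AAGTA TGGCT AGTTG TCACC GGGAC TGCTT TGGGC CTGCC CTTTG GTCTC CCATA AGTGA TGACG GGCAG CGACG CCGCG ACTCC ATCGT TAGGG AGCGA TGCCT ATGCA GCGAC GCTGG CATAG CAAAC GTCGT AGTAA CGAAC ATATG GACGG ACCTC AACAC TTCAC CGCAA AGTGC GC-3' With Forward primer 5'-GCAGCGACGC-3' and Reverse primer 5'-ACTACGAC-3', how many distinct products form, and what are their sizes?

Two products: 72 bp, 31 bp

The forward primer GCAGCGACGC matches the top strand at positions 97–106, 138–147.
The reverse primer's reverse complement is GTCGTAGT, matching at positions 161–168.
Each forward site pairs with the reverse site to give a product ending at position 168: sizes 72, 31 bp.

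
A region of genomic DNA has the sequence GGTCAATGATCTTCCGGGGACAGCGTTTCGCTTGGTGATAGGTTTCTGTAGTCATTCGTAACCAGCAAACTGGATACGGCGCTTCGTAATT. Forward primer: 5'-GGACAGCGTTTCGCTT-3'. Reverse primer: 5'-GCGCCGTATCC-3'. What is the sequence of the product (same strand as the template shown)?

5'-GGACAGCGTTTCGCTTGGTGATAGGTTTCTGTAGTCATTCGTAACCAGCAAACTGGATACGGCGC-3'

The forward primer matches the template at positions 18–33.
The reverse primer's reverse complement is GGATACGGCGC, which matches the template at positions 72–82.
The product is the template from position 18 through 82 (65 bp).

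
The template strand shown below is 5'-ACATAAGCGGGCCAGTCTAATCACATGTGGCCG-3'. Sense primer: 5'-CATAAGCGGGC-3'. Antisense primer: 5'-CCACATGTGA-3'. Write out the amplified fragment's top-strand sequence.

5'-CATAAGCGGGCCAGTCTAATCACATGTGG-3'

Scanning the template, CATAAGCGGGC occurs at positions 2–12; this primer anneals to the bottom strand there with its 3' end pointing downstream.
The reverse primer's reverse complement is TCACATGTGG, which matches the template at positions 21–30.
The product is the template from position 2 through 30 (29 bp).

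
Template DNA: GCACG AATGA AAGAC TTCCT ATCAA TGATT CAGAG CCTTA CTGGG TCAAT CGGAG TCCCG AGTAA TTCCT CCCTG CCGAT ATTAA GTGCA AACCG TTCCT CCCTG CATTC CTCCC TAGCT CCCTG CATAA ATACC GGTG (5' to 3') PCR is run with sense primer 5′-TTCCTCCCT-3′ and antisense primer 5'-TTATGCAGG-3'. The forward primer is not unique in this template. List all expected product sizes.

65 bp, 35 bp, 23 bp

The forward primer TTCCTCCCT matches the top strand at positions 66–74, 96–104, 108–116.
The reverse primer's reverse complement is CCTGCATAA, matching at positions 122–130.
Each forward site pairs with the reverse site to give a product ending at position 130: sizes 65, 35, 23 bp.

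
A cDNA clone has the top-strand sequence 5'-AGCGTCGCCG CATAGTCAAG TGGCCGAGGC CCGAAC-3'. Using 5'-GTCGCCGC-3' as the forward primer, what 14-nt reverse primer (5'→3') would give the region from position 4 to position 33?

5'-CGGGCCTCGGCCAC-3'

The product's 3' end on the top strand is position 33.
The reverse primer anneals to the top strand over positions 20–33, i.e. to GTGGCCGAGGCCCG.
Its sequence written 5'→3' is the reverse complement: CGGGCCTCGGCCAC.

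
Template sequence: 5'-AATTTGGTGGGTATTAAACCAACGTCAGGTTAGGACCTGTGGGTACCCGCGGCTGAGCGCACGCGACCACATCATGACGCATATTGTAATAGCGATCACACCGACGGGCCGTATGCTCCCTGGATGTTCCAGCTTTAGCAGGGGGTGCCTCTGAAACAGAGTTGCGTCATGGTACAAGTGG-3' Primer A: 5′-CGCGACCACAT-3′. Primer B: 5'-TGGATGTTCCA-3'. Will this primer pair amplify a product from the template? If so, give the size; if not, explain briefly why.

Primer A (CGCGACCACAT) matches the top strand at positions 62–72 (3' end points downstream).
Primer B (TGGATGTTCCA) also matches the top strand directly, at positions 121–131 — its reverse complement TGGAACATCCA is not present.
Both primers anneal to the bottom strand with 3' ends pointing the same way, so neither can prime synthesis back toward the other.

No product — both primers anneal to the same strand and extend in the same direction.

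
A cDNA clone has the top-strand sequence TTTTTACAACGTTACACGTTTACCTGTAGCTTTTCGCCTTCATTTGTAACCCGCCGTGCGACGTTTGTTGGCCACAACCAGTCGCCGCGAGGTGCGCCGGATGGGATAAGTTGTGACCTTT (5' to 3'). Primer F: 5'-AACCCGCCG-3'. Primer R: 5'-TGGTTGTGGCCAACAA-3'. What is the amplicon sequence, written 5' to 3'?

5'-AACCCGCCGTGCGACGTTTGTTGGCCACAACCA-3'

Forward primer AACCCGCCG is found on the top strand at positions 48–56.
Taking the reverse complement of TGGTTGTGGCCAACAA gives TTGTTGGCCACAACCA, found at positions 65–80 on the template; the primer anneals here to the top strand with its 3' end pointing upstream.
The product is the template from position 48 through 80 (33 bp).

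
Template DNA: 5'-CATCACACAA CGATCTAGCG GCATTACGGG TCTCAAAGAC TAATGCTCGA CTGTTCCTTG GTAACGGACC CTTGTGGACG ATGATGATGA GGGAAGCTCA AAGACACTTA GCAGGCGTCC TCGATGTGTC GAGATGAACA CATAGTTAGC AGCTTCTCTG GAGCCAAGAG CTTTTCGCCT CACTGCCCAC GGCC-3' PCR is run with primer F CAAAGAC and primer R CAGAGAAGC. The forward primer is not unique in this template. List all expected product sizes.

127 bp, 62 bp

The forward primer CAAAGAC matches the top strand at positions 34–40, 99–105.
The reverse primer's reverse complement is GCTTCTCTG, matching at positions 152–160.
Each forward site pairs with the reverse site to give a product ending at position 160: sizes 127, 62 bp.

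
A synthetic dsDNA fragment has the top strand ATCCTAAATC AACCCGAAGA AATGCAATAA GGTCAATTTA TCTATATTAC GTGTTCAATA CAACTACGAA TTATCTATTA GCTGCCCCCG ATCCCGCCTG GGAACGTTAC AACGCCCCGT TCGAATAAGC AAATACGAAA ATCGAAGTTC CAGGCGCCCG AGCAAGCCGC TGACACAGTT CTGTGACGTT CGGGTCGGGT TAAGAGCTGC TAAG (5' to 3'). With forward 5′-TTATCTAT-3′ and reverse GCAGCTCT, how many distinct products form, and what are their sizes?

Two products: 173 bp, 140 bp

The forward primer TTATCTAT matches the top strand at positions 38–45, 71–78.
The reverse primer's reverse complement is AGAGCTGC, matching at positions 203–210.
Each forward site pairs with the reverse site to give a product ending at position 210: sizes 173, 140 bp.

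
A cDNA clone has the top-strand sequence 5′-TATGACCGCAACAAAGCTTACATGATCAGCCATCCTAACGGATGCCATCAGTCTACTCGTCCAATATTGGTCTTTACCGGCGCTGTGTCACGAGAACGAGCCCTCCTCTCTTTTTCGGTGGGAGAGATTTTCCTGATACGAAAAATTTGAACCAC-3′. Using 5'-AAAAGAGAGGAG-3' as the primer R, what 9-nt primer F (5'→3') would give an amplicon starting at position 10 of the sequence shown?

5'-AACAAAGCT-3'

The reverse primer's reverse complement CTCCTCTCTTTT matches the template at positions 103–114; the product starts at position 10.
The forward primer is identical to the top strand over positions 10–18: AACAAAGCT.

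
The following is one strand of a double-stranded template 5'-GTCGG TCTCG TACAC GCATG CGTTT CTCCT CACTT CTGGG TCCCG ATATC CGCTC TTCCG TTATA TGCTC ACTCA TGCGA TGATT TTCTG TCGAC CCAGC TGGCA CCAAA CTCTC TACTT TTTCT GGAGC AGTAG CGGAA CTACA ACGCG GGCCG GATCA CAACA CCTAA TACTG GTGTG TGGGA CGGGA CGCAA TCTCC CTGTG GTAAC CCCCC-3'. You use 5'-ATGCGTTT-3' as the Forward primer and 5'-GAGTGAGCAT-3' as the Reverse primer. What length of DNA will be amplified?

57 bp

The forward primer matches the template at positions 18–25.
The reverse primer's reverse complement is ATGCTCACTC, which matches the template at positions 65–74.
The product runs from position 18 to position 74, so its length is 74 − 18 + 1 = 57 bp.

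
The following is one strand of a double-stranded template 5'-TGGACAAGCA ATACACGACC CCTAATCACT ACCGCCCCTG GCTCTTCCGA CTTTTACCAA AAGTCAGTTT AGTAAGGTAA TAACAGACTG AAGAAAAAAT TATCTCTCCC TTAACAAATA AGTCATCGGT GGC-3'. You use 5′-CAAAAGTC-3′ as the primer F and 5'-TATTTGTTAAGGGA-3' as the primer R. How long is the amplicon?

The forward primer matches the template at positions 58–65.
Taking the reverse complement of TATTTGTTAAGGGA gives TCCCTTAACAAATA, found at positions 107–120 on the template; the primer anneals here to the top strand with its 3' end pointing upstream.
The product runs from position 58 to position 120, so its length is 120 − 58 + 1 = 63 bp.

63 bp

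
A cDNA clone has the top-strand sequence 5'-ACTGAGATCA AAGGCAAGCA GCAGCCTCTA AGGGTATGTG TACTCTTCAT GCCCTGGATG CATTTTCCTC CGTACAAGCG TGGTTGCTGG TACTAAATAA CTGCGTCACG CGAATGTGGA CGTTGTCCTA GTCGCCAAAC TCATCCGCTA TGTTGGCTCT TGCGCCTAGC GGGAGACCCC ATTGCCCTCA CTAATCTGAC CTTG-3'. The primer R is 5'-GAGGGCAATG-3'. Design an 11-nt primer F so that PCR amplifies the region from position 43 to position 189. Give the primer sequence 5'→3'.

5'-CTCTTCATGCC-3'

The reverse primer's reverse complement CATTGCCCTC matches the template at positions 180–189; the product starts at position 43.
The forward primer is identical to the top strand over positions 43–53: CTCTTCATGCC.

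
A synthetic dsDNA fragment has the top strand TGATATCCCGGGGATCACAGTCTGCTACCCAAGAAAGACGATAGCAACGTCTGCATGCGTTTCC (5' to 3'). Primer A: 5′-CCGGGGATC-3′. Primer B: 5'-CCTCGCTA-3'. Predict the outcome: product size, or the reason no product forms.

Primer B (CCTCGCTA) does not match the top strand, and its reverse complement TAGCGAGG does not match either.
With no annealing site for primer B, no amplification occurs.

No product — primer B has no binding site in the template.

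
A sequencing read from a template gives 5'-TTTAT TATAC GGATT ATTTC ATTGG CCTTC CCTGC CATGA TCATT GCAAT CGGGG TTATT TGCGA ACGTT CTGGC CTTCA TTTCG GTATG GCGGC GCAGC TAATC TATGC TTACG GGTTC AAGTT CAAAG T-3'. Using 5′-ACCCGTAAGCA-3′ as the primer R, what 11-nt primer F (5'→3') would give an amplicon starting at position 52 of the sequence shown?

5'-GGGGTTATTTG-3'

The reverse primer's reverse complement TGCTTACGGGT matches the template at positions 108–118; the product starts at position 52.
The forward primer is identical to the top strand over positions 52–62: GGGGTTATTTG.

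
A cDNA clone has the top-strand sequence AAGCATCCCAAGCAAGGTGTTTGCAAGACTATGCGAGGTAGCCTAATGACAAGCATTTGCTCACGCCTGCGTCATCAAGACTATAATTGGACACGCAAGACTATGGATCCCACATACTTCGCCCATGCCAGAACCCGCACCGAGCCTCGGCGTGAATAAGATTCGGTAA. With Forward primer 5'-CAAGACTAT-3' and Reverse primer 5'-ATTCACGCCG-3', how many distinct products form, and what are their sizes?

Three products: 134 bp, 82 bp, 62 bp

The forward primer CAAGACTAT matches the top strand at positions 24–32, 76–84, 96–104.
The reverse primer's reverse complement is CGGCGTGAAT, matching at positions 148–157.
Each forward site pairs with the reverse site to give a product ending at position 157: sizes 134, 82, 62 bp.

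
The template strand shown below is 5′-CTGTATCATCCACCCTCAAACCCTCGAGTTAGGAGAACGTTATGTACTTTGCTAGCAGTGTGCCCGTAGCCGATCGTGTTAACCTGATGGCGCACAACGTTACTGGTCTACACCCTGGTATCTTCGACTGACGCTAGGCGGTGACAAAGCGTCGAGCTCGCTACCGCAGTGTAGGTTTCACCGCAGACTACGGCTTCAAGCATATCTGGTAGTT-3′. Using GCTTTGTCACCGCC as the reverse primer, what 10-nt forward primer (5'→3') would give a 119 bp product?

5'-GGAGAACGTT-3'

The reverse primer's reverse complement GGCGGTGACAAAGC matches the template at positions 137–150, so the product ends at position 150.
A 119 bp product then starts at position 150 − 119 + 1 = 32.
The forward primer is identical to the top strand there: GGAGAACGTT.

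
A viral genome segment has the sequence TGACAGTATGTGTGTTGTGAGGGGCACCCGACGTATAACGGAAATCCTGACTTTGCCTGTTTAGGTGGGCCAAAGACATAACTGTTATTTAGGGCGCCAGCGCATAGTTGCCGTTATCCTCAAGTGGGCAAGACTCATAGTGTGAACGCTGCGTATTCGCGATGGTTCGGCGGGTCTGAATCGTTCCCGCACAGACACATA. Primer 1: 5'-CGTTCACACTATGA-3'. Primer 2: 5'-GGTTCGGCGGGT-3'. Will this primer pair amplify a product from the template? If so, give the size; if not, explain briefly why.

No product — the primers' 3' ends point away from each other.

Primer 1 (CGTTCACACTATGA) has reverse complement TCATAGTGTGAACG, which matches the top strand at positions 135–148; primer 1 anneals to the top strand there with its 3' end pointing upstream toward position 135.
Primer 2 (GGTTCGGCGGGT) matches the top strand directly at positions 164–175; it anneals to the bottom strand with its 3' end pointing downstream toward position 175.
The 3' ends diverge (primer 1 extends toward position 1, primer 2 toward position 201), so the primers never converge on a shared product.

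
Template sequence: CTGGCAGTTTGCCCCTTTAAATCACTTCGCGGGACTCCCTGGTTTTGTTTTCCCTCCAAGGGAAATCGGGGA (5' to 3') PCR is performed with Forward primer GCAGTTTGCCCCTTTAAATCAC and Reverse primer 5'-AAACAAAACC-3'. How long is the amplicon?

47 bp

Scanning the template, GCAGTTTGCCCCTTTAAATCAC occurs at positions 4–25; this primer anneals to the bottom strand there with its 3' end pointing downstream.
The reverse primer's reverse complement is GGTTTTGTTT, which matches the template at positions 41–50.
Product length = (reverse-primer end) − (forward-primer start) + 1 = 50 − 4 + 1 = 47 bp.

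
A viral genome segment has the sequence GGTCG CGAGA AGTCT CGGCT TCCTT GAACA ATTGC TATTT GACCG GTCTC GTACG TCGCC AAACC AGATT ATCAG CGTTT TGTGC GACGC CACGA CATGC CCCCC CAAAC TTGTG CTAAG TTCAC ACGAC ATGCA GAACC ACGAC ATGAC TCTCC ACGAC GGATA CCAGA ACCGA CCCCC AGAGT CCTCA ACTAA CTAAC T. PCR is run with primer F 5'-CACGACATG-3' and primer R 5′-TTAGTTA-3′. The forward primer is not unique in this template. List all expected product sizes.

109 bp, 75 bp, 60 bp

The forward primer CACGACATG matches the top strand at positions 91–99, 125–133, 140–148.
The reverse primer's reverse complement is TAACTAA, matching at positions 193–199.
Each forward site pairs with the reverse site to give a product ending at position 199: sizes 109, 75, 60 bp.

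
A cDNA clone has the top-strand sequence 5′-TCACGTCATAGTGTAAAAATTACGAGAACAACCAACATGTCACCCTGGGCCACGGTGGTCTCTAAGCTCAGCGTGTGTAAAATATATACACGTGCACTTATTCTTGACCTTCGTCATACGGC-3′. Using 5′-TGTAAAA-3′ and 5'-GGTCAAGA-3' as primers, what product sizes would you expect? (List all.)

98 bp, 34 bp

The forward primer TGTAAAA matches the top strand at positions 12–18, 76–82.
The reverse primer's reverse complement is TCTTGACC, matching at positions 102–109.
Each forward site pairs with the reverse site to give a product ending at position 109: sizes 98, 34 bp.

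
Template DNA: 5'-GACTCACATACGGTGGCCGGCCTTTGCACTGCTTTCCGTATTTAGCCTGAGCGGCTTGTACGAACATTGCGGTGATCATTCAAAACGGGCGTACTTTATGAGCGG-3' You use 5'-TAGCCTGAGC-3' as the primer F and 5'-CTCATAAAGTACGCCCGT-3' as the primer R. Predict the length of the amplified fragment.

The forward primer matches the template at positions 43–52.
The reverse primer's reverse complement is ACGGGCGTACTTTATGAG, which matches the template at positions 85–102.
The product runs from position 43 to position 102, so its length is 102 − 43 + 1 = 60 bp.

60 bp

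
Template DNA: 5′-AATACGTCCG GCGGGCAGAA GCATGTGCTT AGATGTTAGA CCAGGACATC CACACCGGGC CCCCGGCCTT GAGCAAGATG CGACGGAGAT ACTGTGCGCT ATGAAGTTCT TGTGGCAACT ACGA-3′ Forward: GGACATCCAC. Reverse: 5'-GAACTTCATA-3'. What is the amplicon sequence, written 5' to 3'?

5'-GGACATCCACACCGGGCCCCCGGCCTTGAGCAAGATGCGACGGAGATACTGTGCGCTATGAAGTTC-3'

The forward primer matches the template at positions 44–53.
Reverse complement of the reverse primer: TATGAAGTTC. This occurs on the top strand at positions 100–109.
The product is the template from position 44 through 109 (66 bp).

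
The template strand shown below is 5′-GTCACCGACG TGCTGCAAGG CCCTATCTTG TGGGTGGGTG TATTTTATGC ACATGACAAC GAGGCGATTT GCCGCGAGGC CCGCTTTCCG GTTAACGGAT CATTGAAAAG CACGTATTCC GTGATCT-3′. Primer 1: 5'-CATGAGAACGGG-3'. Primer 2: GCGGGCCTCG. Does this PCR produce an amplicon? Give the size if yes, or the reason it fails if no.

Primer 1 (CATGAGAACGGG) does not match the top strand, and its reverse complement CCCGTTCTCATG does not match either.
With no annealing site for primer 1, no amplification occurs.

No product — primer 1 has no binding site in the template.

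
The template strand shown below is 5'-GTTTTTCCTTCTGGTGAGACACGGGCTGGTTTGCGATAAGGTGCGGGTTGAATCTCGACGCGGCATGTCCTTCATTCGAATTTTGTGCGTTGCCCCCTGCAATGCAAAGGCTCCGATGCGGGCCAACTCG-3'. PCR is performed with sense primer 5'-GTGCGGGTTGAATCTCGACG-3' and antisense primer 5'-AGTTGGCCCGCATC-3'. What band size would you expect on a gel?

Forward primer GTGCGGGTTGAATCTCGACG is found on the top strand at positions 41–60.
Taking the reverse complement of AGTTGGCCCGCATC gives GATGCGGGCCAACT, found at positions 115–128 on the template; the primer anneals here to the top strand with its 3' end pointing upstream.
Product length = (reverse-primer end) − (forward-primer start) + 1 = 128 − 41 + 1 = 88 bp.

88 bp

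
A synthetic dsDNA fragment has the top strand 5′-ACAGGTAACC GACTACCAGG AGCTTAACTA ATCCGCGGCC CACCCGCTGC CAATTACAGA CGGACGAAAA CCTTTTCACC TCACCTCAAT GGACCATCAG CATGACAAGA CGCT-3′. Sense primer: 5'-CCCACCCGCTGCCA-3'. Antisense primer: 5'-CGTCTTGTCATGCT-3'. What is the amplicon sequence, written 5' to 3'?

5'-CCCACCCGCTGCCAATTACAGACGGACGAAAACCTTTTCACCTCACCTCAATGGACCATCAGCATGACAAGACG-3'

The forward primer matches the template at positions 39–52.
Taking the reverse complement of CGTCTTGTCATGCT gives AGCATGACAAGACG, found at positions 99–112 on the template; the primer anneals here to the top strand with its 3' end pointing upstream.
The product is the template from position 39 through 112 (74 bp).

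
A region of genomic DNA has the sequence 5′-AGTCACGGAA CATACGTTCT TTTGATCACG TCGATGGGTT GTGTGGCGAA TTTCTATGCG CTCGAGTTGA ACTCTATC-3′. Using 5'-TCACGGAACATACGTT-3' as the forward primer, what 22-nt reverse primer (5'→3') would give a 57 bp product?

5'-GCATAGAAATTCGCCACACAAC-3'

The forward primer binds at positions 3–18, so a 57 bp product ends at position 3 + 57 − 1 = 59.
The reverse primer anneals to the top strand over positions 38–59, i.e. to GTTGTGTGGCGAATTTCTATGC.
Its sequence written 5'→3' is the reverse complement: GCATAGAAATTCGCCACACAAC.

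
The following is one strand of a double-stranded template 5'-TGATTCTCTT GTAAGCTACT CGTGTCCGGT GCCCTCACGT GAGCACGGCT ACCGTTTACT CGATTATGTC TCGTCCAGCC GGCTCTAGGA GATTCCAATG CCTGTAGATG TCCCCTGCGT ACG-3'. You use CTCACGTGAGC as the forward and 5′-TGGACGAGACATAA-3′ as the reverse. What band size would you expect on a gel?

44 bp

The forward primer matches the template at positions 34–44.
The reverse primer's reverse complement is TTATGTCTCGTCCA, which matches the template at positions 64–77.
Amplicon spans positions 34–77: 44 bp.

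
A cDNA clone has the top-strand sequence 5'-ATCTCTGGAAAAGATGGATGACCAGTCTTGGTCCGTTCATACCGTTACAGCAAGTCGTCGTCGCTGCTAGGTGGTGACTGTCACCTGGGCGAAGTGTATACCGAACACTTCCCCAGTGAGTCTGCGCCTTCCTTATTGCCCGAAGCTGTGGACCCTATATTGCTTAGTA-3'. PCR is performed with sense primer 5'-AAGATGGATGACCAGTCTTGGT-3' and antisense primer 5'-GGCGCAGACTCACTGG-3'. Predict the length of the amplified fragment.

118 bp

Forward primer AAGATGGATGACCAGTCTTGGT is found on the top strand at positions 11–32.
The reverse primer's reverse complement is CCAGTGAGTCTGCGCC, which matches the template at positions 113–128.
The product runs from position 11 to position 128, so its length is 128 − 11 + 1 = 118 bp.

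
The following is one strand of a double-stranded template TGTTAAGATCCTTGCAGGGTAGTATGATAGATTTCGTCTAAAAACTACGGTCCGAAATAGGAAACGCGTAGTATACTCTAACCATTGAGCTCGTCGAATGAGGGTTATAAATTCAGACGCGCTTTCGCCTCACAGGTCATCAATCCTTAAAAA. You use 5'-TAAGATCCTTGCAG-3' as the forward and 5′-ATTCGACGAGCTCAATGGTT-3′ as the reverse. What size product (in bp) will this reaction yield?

The forward primer matches the template at positions 4–17.
The reverse primer's reverse complement is AACCATTGAGCTCGTCGAAT, which matches the template at positions 80–99.
Product length = (reverse-primer end) − (forward-primer start) + 1 = 99 − 4 + 1 = 96 bp.

96 bp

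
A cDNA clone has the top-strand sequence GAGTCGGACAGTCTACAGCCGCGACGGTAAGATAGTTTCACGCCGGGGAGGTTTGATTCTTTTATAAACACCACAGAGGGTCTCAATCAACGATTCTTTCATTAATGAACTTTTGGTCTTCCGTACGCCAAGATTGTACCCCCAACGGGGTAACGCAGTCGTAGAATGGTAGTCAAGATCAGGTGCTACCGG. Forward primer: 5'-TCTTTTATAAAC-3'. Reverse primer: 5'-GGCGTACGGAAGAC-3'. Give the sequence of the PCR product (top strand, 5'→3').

5'-TCTTTTATAAACACCACAGAGGGTCTCAATCAACGATTCTTTCATTAATGAACTTTTGGTCTTCCGTACGCC-3'

Scanning the template, TCTTTTATAAAC occurs at positions 58–69; this primer anneals to the bottom strand there with its 3' end pointing downstream.
Reverse complement of the reverse primer: GTCTTCCGTACGCC. This occurs on the top strand at positions 116–129.
The product is the template from position 58 through 129 (72 bp).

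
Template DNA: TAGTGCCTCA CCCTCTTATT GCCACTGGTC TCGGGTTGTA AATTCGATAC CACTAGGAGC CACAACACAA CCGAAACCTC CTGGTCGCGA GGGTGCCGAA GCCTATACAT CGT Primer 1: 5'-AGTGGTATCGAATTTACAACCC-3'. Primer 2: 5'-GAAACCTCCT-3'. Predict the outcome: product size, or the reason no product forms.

No product — the primers' 3' ends point away from each other.

Primer 1 (AGTGGTATCGAATTTACAACCC) has reverse complement GGGTTGTAAATTCGATACCACT, which matches the top strand at positions 33–54; primer 1 anneals to the top strand there with its 3' end pointing upstream toward position 33.
Primer 2 (GAAACCTCCT) matches the top strand directly at positions 73–82; it anneals to the bottom strand with its 3' end pointing downstream toward position 82.
The 3' ends diverge (primer 1 extends toward position 1, primer 2 toward position 113), so the primers never converge on a shared product.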